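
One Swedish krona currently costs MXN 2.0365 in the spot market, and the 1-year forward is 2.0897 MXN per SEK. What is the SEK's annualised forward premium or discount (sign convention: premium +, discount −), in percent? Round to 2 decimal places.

T = 1 year.
Period premium: (2.0897 − 2.0365)/2.0365 = 0.0261233.
×(1/T) gives 2.61% p.a.

+2.61%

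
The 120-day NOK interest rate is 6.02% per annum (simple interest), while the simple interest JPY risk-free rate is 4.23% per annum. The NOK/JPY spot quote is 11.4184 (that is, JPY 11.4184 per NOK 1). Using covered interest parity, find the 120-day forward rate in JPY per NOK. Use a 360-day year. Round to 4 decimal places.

T = 120/360 years.
JPY accumulates by 1 + 0.0423×120/360 = 1.014100.
NOK accumulates by 1 + 0.0602×120/360 = 1.02006667.
Forward (JPY per NOK) = 11.4184 × 1.014100 / 1.02006667 = 11.351610.

11.3516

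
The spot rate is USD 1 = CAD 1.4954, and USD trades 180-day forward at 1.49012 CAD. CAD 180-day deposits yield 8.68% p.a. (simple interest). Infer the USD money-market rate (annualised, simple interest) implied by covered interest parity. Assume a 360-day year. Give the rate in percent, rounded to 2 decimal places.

T = 180/360 years.
F/S = 1.49012/1.4954 = 0.9964692 = (growth of CAD) / (growth of USD).
CAD growth factor: 1 + 0.0868×180/360 = 1.043400.
That pins the USD growth at 1.0470971.
(1.0470971 − 1)/T = 0.094194, i.e. 9.42%.

9.42%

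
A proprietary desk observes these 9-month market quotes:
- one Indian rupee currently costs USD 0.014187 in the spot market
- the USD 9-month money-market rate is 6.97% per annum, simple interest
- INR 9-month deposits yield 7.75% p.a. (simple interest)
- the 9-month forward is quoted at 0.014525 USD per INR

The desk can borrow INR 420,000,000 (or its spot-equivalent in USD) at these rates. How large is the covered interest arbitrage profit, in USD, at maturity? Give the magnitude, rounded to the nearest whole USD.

USD 185,069

T = 9/12 years.
Invest the INR and cover forward: 420,000,000 × 1.058125 × 0.014525 = USD 6,455,091.56.
Convert at spot and invest in USD: 420,000,000 × 0.014187 × 1.052275 = USD 6,270,022.68.
The quoted forward overvalues INR, so borrow USD, buy INR at spot, deposit the INR at 7.75%, and sell the proceeds forward at 0.014525.
Arbitrage profit = |6,455,091.56 − 6,270,022.68| = USD 185,069.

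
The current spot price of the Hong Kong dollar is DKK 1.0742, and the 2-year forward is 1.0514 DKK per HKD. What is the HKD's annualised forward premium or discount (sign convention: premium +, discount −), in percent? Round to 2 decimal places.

T = 2 years.
HKD trades forward at -2.12251% vs spot over the period.
Per annum: -0.0212251 / 2 = -0.010613 = -1.06%.

-1.06%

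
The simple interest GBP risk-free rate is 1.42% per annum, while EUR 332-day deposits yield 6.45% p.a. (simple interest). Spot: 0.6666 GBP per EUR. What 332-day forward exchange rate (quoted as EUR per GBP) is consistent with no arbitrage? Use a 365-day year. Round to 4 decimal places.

T = 332/365 years.
Growth of 1 GBP over T: 1 + 0.0142×332/365 = 1.0129162.
Growth of 1 EUR over T: 1 + 0.0645×332/365 = 1.0586685.
So F = 0.6666 × 1.0129162 / 1.0586685 = 0.6377917 (GBP/EUR).
Quoted the other way: 1/0.6377917 = 1.5679 EUR per GBP.

1.5679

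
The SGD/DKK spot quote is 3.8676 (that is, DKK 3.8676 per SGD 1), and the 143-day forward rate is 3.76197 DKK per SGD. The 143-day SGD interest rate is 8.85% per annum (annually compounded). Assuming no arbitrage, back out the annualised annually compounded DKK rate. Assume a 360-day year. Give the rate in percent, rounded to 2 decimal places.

1.52%

T = 143/360 years.
CIP gives F = S · g_DKK/g_SGD, so g_DKK/g_SGD = 3.76197/3.8676 = 0.9726885.
SGD growth factor: (1 + 0.0885)^(143/360) = 1.0342584.
So the DKK growth factor = 1.0060113.
r = 1.0060113^(360/143) − 1 = 0.015202 → 1.52%.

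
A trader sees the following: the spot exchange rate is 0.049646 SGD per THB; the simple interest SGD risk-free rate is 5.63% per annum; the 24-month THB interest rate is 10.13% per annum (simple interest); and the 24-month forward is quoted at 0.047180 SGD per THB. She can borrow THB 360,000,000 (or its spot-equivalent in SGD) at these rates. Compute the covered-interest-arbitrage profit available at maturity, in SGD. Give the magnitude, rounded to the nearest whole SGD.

SGD 540,910

T = 2 years.
Invest the THB and cover forward: 360,000,000 × 1.202600 × 0.047180 = SGD 20,425,920.48.
Convert at spot and invest in SGD: 360,000,000 × 0.049646 × 1.112600 = SGD 19,885,010.26.
The quoted forward overvalues THB, so borrow SGD, buy THB at spot, deposit the THB at 10.13%, and sell the proceeds forward at 0.047180.
The gap between the two covered legs is SGD 540,910.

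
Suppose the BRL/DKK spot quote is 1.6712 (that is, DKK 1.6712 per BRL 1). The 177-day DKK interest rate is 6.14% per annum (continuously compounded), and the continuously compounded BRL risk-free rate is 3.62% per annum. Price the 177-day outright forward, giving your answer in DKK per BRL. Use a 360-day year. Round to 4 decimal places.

1.6920

T = 177/360 years.
DKK accumulates by e^(0.0614×177/360) = 1.0306486.
BRL accumulates by e^(0.0362×177/360) = 1.0179577.
Forward (DKK per BRL) = 1.6712 × 1.0306486 / 1.0179577 = 1.692035.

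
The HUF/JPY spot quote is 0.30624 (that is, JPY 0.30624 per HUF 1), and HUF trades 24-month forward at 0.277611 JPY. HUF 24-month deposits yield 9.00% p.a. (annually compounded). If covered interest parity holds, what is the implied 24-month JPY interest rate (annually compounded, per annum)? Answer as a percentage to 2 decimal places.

3.78%

T = 2 years.
By CIP, F/S equals the JPY-to-HUF growth ratio: 0.277611/0.30624 = 0.9065145.
The HUF side grows by (1 + 0.0900)^2 = 1.188100.
Hence g_JPY = 1.0770299.
r = 1.0770299^(1/2) − 1 = 0.037801 → 3.78%.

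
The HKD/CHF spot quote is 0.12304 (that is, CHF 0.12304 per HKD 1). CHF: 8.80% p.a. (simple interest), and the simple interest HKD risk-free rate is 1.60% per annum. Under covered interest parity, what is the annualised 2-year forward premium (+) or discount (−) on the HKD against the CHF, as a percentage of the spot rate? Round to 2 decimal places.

+6.98%

T = 2 years.
No-arbitrage forward: 0.12304 × 1.176000 / 1.032000 = 0.14020837 CHF/HKD.
Annualised premium = (F − S)/S × (1/T) = (0.14020837 − 0.12304)/0.12304 ÷ 2 = 6.98%.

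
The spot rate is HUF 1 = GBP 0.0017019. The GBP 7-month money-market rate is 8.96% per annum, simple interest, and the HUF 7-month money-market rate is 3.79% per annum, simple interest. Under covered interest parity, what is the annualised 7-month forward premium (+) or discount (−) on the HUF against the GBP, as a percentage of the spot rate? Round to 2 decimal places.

T = 7/12 years.
F = S · g_GBP/g_HUF = 0.0017019 × 1.0522667/1.0221083 = 0.0017521164.
(F − S)/S ÷ T = (0.0017521164 − 0.0017019)/0.0017019/(7/12) = 0.050582 → 5.06%.

+5.06%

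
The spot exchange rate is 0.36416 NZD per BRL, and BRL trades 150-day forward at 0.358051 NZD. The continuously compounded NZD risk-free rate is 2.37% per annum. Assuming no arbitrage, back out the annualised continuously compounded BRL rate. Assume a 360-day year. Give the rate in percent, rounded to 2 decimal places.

T = 150/360 years.
By CIP, F/S equals the NZD-to-BRL growth ratio: 0.358051/0.36416 = 0.9832244.
The NZD side grows by e^(0.0237×150/360) = 1.0099239.
That pins the BRL growth at 1.027155.
Take logs: ln 1.027155 / (150/360) = 0.064303, so 6.43%.

6.43%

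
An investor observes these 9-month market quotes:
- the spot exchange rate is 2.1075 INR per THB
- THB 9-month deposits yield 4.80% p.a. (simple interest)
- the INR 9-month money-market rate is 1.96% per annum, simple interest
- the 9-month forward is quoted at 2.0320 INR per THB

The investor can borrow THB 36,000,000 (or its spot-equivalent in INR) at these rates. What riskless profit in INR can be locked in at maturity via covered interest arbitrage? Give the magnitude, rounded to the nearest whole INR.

INR 1,199,817

T = 9/12 years.
Keep in THB, deliver into the forward: 36,000,000·1.036000·2.0320 = INR 75,785,472.00.
Swap to INR now, deposit: 36,000,000·2.1075·1.014700 = INR 76,985,289.00.
The quoted forward undervalues THB, so borrow THB, convert to INR at spot, deposit the INR at 1.96%, and buy THB forward at 2.0320 to cover the loan.
Profit = 76,985,289.00 − 75,785,472.00 = INR 1,199,817.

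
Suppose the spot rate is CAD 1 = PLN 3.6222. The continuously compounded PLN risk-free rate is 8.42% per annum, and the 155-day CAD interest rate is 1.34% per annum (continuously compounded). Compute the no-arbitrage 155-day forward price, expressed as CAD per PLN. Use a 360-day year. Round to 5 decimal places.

0.26779

T = 155/360 years.
Growth of 1 PLN over T: e^(0.0842×155/360) = 1.0369179.
CAD accumulates by e^(0.0134×155/360) = 1.0057861.
CIP: F = S · (grow PLN)/(grow CAD) = 3.6222 × 1.0369179/1.0057861 = 3.734317 PLN per CAD.
Invert for CAD per PLN: 1 / 3.734317 = 0.26779.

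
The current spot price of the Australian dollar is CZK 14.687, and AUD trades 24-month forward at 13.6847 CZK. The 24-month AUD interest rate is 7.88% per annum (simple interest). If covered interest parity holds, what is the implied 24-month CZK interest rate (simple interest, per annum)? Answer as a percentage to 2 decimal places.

T = 2 years.
CIP gives F = S · g_CZK/g_AUD, so g_CZK/g_AUD = 13.6847/14.687 = 0.9317560.
The AUD side grows by 1 + 0.0788×2 = 1.157600.
So the CZK growth factor = 1.0786007.
r = (1.0786007 − 1)/2 = 0.039300 → 3.93%.

3.93%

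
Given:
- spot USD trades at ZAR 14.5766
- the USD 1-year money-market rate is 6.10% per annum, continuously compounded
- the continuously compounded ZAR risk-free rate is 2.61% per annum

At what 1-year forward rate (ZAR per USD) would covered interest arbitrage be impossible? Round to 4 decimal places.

T = 1 year.
ZAR accumulates by e^(0.0261×1) = 1.02644359.
USD accumulates by e^(0.0610×1) = 1.06289891.
CIP: F = S · (grow ZAR)/(grow USD) = 14.5766 × 1.02644359/1.06289891 = 14.076652 ZAR per USD.

14.0767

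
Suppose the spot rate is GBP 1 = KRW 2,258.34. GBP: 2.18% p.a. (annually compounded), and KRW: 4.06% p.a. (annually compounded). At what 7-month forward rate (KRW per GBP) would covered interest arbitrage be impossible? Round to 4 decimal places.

T = 7/12 years.
KRW accumulates by (1 + 0.0406)^(7/12) = 1.0234867607.
Growth of 1 GBP over T: (1 + 0.0218)^(7/12) = 1.0126594986.
CIP: F = S · (grow KRW)/(grow GBP) = 2258.34 × 1.0234867607/1.0126594986 = 2282.485963 KRW per GBP.

2282.4860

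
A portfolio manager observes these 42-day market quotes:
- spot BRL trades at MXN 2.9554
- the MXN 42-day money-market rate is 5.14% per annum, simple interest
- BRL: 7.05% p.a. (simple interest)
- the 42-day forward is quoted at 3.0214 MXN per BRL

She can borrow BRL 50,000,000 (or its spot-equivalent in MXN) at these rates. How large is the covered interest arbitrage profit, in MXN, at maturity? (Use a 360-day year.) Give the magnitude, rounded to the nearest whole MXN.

MXN 3,656,423

T = 42/360 years.
Invest the BRL and cover forward: 50,000,000 × 1.008225 × 3.0214 = MXN 152,312,550.75.
Convert at spot and invest in MXN: 50,000,000 × 2.9554 × 1.00599666667 = MXN 148,656,127.43.
The quoted forward overvalues BRL, so borrow MXN, buy BRL at spot, deposit the BRL at 7.05%, and sell the proceeds forward at 3.0214.
Profit = 152,312,550.75 − 148,656,127.43 = MXN 3,656,423.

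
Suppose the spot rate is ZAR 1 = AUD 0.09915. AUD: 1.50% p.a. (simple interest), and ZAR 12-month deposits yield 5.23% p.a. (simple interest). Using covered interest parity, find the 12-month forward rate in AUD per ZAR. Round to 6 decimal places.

T = 1 year.
AUD growth factor: 1 + 0.0150×1 = 1.015000.
ZAR accumulates by 1 + 0.0523×1 = 1.052300.
CIP: F = S · (grow AUD)/(grow ZAR) = 0.09915 × 1.015000/1.052300 = 0.09563551 AUD per ZAR.

0.095636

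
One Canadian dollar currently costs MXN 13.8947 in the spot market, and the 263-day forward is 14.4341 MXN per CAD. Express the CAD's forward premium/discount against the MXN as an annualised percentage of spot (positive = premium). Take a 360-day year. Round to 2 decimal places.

+5.31%

T = 263/360 years.
(F − S)/S = (14.4341 − 13.8947)/13.8947 = 0.0388206.
Per annum: 0.0388206 / (263/360) = 0.053138 = 5.31%.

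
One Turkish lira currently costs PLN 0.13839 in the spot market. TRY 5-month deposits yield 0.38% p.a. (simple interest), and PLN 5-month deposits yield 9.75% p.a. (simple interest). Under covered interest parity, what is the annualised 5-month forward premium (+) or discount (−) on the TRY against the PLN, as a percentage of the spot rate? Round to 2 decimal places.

+9.36%

T = 5/12 years.
CIP forward (PLN per TRY) = 0.13839 × 1.040625/1.0015833 = 0.14378444.
Annualised premium = (F − S)/S × (1/T) = (0.14378444 − 0.13839)/0.13839 ÷ (5/12) = 9.36%.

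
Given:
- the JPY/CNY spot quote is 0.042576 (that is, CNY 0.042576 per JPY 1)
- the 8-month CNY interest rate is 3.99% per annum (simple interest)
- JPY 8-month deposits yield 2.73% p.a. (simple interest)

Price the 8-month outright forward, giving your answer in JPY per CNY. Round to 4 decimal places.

23.2952

T = 8/12 years.
CNY growth factor: 1 + 0.0399×8/12 = 1.026600.
Growth of 1 JPY over T: 1 + 0.0273×8/12 = 1.018200.
Forward (CNY per JPY) = 0.042576 × 1.026600 / 1.018200 = 0.042927246.
Quoted the other way: 1/0.042927246 = 23.2952 JPY per CNY.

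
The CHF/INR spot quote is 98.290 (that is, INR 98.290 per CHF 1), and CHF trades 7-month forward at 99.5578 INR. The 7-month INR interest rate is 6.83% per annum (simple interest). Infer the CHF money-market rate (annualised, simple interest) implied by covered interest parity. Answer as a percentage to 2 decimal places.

4.56%

T = 7/12 years.
By CIP, F/S equals the INR-to-CHF growth ratio: 99.5578/98.29 = 1.0128986.
INR growth factor: 1 + 0.0683×7/12 = 1.0398417.
Hence g_CHF = 1.026600.
(1.026600 − 1)/T = 0.045600, i.e. 4.56%.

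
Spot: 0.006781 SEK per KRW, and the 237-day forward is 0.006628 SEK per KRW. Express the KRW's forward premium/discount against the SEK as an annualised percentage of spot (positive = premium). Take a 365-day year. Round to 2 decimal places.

-3.47%

T = 237/365 years.
(F − S)/S = (0.006628 − 0.006781)/0.006781 = -0.0225630.
Annualise by dividing by T: -0.0225630 / (237/365) = -0.034749 → -3.47%.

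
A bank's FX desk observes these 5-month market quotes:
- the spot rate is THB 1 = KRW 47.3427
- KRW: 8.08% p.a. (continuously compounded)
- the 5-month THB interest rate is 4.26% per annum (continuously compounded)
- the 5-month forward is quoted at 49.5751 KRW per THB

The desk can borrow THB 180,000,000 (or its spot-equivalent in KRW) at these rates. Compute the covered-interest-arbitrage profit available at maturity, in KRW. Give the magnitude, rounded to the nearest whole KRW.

T = 5/12 years.
Keep in THB, deliver into the forward: 180,000,000·1.017908467461·49.5751 = KRW 9,083,324,531.74.
Swap to KRW now, deposit: 180,000,000·47.3427·1.034239802663 = KRW 8,813,466,847.00.
The quoted forward overvalues THB, so borrow KRW, buy THB at spot, deposit the THB at 4.26%, and sell the proceeds forward at 49.5751.
Arbitrage profit = |9,083,324,531.74 − 8,813,466,847.00| = KRW 269,857,685.

KRW 269,857,685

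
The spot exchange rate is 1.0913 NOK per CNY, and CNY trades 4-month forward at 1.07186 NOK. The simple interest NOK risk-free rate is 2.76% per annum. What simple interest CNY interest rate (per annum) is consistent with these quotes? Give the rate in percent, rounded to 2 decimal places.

T = 4/12 years.
By CIP, F/S equals the NOK-to-CNY growth ratio: 1.07186/1.0913 = 0.9821864.
The NOK side grows by 1 + 0.0276×4/12 = 1.009200.
That pins the CNY growth at 1.0275035.
(1.0275035 − 1)/T = 0.082510, i.e. 8.25%.

8.25%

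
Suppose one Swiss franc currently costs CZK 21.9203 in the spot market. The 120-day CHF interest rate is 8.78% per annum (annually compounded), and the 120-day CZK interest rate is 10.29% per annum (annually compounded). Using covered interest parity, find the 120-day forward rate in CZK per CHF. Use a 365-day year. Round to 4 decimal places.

T = 120/365 years.
CZK growth factor: (1 + 0.1029)^(120/365) = 1.03272451.
CHF growth factor: (1 + 0.0878)^(120/365) = 1.02805447.
Forward (CZK per CHF) = 21.9203 × 1.03272451 / 1.02805447 = 22.019875.

22.0199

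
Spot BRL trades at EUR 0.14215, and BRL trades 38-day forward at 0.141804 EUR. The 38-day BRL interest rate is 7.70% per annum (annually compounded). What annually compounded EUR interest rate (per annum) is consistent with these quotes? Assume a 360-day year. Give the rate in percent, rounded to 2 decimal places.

T = 38/360 years.
By CIP, F/S equals the EUR-to-BRL growth ratio: 0.141804/0.14215 = 0.9975660.
BRL growth factor: (1 + 0.0770)^(38/360) = 1.0078608.
That pins the EUR growth at 1.0054077.
r = 1.0054077^(360/38) − 1 = 0.052421 → 5.24%.

5.24%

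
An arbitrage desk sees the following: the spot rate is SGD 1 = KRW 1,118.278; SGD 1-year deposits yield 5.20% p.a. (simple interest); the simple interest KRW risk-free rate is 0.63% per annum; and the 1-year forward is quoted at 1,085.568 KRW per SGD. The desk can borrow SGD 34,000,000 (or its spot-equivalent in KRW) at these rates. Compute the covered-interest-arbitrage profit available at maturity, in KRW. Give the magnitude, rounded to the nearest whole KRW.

T = 1 year.
Keep in SGD, deliver into the forward: 34,000,000·1.052000·1085.568 = KRW 38,828,596,224.00.
Swap to KRW now, deposit: 34,000,000·1118.278·1.006300 = KRW 38,260,987,147.60.
The quoted forward overvalues SGD, so borrow KRW, buy SGD at spot, deposit the SGD at 5.20%, and sell the proceeds forward at 1,085.568.
The gap between the two covered legs is KRW 567,609,076.

KRW 567,609,076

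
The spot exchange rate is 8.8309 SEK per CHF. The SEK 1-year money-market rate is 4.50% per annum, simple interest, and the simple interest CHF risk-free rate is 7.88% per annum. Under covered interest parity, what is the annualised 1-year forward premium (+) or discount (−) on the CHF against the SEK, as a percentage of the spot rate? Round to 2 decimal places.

-3.13%

T = 1 year.
CIP forward (SEK per CHF) = 8.8309 × 1.045000/1.078800 = 8.5542181.
(F − S)/S ÷ T = (8.5542181 − 8.8309)/8.8309/1 = -0.031331 → -3.13%.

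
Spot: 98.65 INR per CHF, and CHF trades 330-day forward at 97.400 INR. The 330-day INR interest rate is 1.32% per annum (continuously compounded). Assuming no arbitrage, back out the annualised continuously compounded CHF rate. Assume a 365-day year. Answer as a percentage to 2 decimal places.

T = 330/365 years.
F/S = 97.4/98.65 = 0.9873289 = (growth of INR) / (growth of CHF).
INR growth factor: e^(0.0132×330/365) = 1.0120057.
So the CHF growth factor = 1.0249935.
r = ln(1.0249935)/(330/365) = 0.027305 → 2.73%.

2.73%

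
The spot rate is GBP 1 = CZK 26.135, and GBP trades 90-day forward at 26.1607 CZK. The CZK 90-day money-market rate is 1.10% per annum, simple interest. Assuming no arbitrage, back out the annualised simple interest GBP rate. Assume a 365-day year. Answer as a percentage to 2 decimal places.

0.70%

T = 90/365 years.
By CIP, F/S equals the CZK-to-GBP growth ratio: 26.1607/26.135 = 1.0009834.
The CZK side grows by 1 + 0.0110×90/365 = 1.0027123.
Hence g_GBP = 1.0017272.
r = (1.0017272 − 1)/(90/365) = 0.007005 → 0.70%.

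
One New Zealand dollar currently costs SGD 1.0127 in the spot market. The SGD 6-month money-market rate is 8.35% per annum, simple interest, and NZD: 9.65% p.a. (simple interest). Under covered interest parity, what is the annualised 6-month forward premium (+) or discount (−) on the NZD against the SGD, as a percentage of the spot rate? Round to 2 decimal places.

T = 6/12 years.
F = S · g_SGD/g_NZD = 1.0127 × 1.041750/1.048250 = 1.0064204.
(F − S)/S ÷ T = (1.0064204 − 1.0127)/1.0127/(6/12) = -0.012402 → -1.24%.

-1.24%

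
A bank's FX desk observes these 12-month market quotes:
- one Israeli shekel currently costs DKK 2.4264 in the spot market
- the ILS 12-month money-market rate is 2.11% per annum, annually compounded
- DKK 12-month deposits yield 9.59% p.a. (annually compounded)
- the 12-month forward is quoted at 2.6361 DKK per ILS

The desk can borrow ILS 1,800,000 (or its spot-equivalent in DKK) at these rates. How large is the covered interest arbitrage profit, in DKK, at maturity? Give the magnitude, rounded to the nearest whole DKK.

T = 1 year.
Invest the ILS and cover forward: 1,800,000 × 1.021100 × 2.6361 = DKK 4,845,099.08.
Convert at spot and invest in DKK: 1,800,000 × 2.4264 × 1.095900 = DKK 4,786,365.17.
The quoted forward overvalues ILS, so borrow DKK, buy ILS at spot, deposit the ILS at 2.11%, and sell the proceeds forward at 2.6361.
Profit = 4,845,099.08 − 4,786,365.17 = DKK 58,734.

DKK 58,734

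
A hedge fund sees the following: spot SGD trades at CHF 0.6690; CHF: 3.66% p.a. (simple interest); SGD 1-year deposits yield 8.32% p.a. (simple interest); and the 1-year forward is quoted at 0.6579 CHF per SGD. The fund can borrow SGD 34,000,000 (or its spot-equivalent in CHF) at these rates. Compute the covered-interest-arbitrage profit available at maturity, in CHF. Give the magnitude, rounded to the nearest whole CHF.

T = 1 year.
Invest the SGD and cover forward: 34,000,000 × 1.083200 × 0.6579 = CHF 24,229,667.52.
Convert at spot and invest in CHF: 34,000,000 × 0.6690 × 1.036600 = CHF 23,578,503.60.
The quoted forward overvalues SGD, so borrow CHF, buy SGD at spot, deposit the SGD at 8.32%, and sell the proceeds forward at 0.6579.
The gap between the two covered legs is CHF 651,164.

CHF 651,164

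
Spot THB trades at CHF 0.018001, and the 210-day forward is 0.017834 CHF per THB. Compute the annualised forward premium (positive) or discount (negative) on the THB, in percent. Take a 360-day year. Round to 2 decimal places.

-1.59%

T = 210/360 years.
Period premium: (0.017834 − 0.018001)/0.018001 = -0.0092773.
Per annum: -0.0092773 / (210/360) = -0.015904 = -1.59%.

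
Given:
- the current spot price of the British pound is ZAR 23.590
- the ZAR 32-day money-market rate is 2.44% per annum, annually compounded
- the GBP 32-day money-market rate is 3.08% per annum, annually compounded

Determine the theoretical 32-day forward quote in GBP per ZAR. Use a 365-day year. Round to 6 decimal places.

T = 32/365 years.
ZAR growth factor: (1 + 0.0244)^(32/365) = 1.0021157.
GBP growth factor: (1 + 0.0308)^(32/365) = 1.0026631.
Forward (ZAR per GBP) = 23.59 × 1.0021157 / 1.0026631 = 23.57712.
Quoted the other way: 1/23.57712 = 0.042414 GBP per ZAR.

0.042414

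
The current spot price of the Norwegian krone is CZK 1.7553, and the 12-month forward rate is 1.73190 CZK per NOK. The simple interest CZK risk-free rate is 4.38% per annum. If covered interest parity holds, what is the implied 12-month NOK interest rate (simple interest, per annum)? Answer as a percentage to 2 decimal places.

T = 1 year.
CIP gives F = S · g_CZK/g_NOK, so g_CZK/g_NOK = 1.7319/1.7553 = 0.9866689.
CZK growth factor: 1 + 0.0438×1 = 1.043800.
So the NOK growth factor = 1.057903.
(1.057903 − 1)/T = 0.057903, i.e. 5.79%.

5.79%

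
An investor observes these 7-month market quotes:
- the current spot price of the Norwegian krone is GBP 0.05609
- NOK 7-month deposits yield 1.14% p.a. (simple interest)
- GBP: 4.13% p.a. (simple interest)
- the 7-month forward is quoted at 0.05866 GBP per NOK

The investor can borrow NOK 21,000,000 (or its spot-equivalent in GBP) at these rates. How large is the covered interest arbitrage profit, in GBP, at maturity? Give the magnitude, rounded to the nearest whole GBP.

GBP 33,785

T = 7/12 years.
Keep in NOK, deliver into the forward: 21,000,000·1.006650·0.05866 = GBP 1,240,051.87.
Swap to GBP now, deposit: 21,000,000·0.05609·1.024091667 = GBP 1,206,267.33.
The quoted forward overvalues NOK, so borrow GBP, buy NOK at spot, deposit the NOK at 1.14%, and sell the proceeds forward at 0.05866.
Arbitrage profit = |1,240,051.87 − 1,206,267.33| = GBP 33,785.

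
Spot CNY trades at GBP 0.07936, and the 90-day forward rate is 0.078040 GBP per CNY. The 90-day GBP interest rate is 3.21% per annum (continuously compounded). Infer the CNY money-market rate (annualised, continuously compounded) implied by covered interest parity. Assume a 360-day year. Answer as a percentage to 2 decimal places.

T = 90/360 years.
CIP gives F = S · g_GBP/g_CNY, so g_GBP/g_CNY = 0.07804/0.07936 = 0.9833669.
The GBP side grows by e^(0.0321×90/360) = 1.0080573.
Hence g_CNY = 1.025108.
r = ln(1.025108)/(90/360) = 0.099192 → 9.92%.

9.92%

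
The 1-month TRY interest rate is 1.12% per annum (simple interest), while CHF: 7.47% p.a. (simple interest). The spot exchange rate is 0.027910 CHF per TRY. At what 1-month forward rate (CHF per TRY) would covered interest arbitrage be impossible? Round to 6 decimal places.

T = 1/12 years.
CHF accumulates by 1 + 0.0747×1/12 = 1.006225.
Growth of 1 TRY over T: 1 + 0.0112×1/12 = 1.0009333.
CIP: F = S · (grow CHF)/(grow TRY) = 0.02791 × 1.006225/1.0009333 = 0.02805755 CHF per TRY.

0.028058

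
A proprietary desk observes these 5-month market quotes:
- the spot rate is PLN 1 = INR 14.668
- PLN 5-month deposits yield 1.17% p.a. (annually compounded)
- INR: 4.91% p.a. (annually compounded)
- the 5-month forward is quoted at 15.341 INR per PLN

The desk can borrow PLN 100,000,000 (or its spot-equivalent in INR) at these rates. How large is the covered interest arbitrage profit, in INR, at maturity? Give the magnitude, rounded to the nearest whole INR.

INR 45,164,038

T = 5/12 years.
Route A — deposit PLN, sell forward: 100,000,000 × 1.00485846602 × 15.341 = INR 1,541,553,372.72.
Route B — convert at spot, deposit INR: 100,000,000 × 14.668 × 1.020172712625 = INR 1,496,389,334.88.
The quoted forward overvalues PLN, so borrow INR, buy PLN at spot, deposit the PLN at 1.17%, and sell the proceeds forward at 15.341.
The gap between the two covered legs is INR 45,164,038.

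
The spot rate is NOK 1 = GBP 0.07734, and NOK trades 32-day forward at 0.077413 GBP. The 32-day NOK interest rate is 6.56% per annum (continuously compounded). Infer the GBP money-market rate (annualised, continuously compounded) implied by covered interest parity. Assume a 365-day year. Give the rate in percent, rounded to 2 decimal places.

7.64%

T = 32/365 years.
By CIP, F/S equals the GBP-to-NOK growth ratio: 0.077413/0.07734 = 1.0009439.
NOK growth factor: e^(0.0656×32/365) = 1.0057678.
So the GBP growth factor = 1.0067171.
r = ln(1.0067171)/(32/365) = 0.076361 → 7.64%.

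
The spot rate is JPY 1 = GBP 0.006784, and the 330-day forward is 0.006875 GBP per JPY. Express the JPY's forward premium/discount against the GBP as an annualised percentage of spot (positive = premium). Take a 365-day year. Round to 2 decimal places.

T = 330/365 years.
(F − S)/S = (0.006875 − 0.006784)/0.006784 = 0.0134139.
×(1/T) gives 1.48% p.a.

+1.48%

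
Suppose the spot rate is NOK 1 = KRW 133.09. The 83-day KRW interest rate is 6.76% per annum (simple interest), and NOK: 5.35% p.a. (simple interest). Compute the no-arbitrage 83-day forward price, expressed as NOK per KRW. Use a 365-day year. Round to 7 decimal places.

0.0074900

T = 83/365 years.
KRW growth factor: 1 + 0.0676×83/365 = 1.0153721.
NOK growth factor: 1 + 0.0535×83/365 = 1.0121658.
So F = 133.09 × 1.0153721 / 1.0121658 = 133.5116 (KRW/NOK).
Invert for NOK per KRW: 1 / 133.5116 = 0.0074900.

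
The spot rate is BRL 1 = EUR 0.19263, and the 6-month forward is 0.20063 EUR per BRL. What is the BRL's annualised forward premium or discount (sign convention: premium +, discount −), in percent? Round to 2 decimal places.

T = 6/12 years.
Period premium: (0.20063 − 0.19263)/0.19263 = 0.0415304.
×(1/T) gives 8.31% p.a.

+8.31%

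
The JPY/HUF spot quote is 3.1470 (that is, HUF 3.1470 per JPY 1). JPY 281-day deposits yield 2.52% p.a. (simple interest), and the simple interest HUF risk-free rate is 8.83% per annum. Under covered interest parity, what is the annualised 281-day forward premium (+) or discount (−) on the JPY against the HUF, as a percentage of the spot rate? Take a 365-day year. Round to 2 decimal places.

+6.19%

T = 281/365 years.
F = S · g_HUF/g_JPY = 3.147 × 1.0679789/1.0194005 = 3.2969668.
Annualised premium = (F − S)/S × (1/T) = (3.2969668 − 3.147)/3.147 ÷ (281/365) = 6.19%.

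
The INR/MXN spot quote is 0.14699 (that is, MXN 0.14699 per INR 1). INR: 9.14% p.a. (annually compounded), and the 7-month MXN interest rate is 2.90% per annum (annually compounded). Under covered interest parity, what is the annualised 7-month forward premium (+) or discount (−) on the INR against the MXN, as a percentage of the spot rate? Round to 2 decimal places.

-5.79%

T = 7/12 years.
F = S · g_MXN/g_INR = 0.14699 × 1.0168158/1.052343 = 0.14202760.
(F − S)/S ÷ T = (0.14202760 − 0.14699)/0.14699/(7/12) = -0.057874 → -5.79%.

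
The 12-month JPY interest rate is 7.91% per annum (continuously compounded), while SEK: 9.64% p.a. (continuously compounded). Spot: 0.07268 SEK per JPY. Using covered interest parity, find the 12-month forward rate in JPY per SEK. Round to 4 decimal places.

13.5230

T = 1 year.
SEK accumulates by e^(0.0964×1) = 1.10119946.
JPY accumulates by e^(0.0791×1) = 1.08231255.
CIP: F = S · (grow SEK)/(grow JPY) = 0.07268 × 1.10119946/1.08231255 = 0.073948303 SEK per JPY.
Invert for JPY per SEK: 1 / 0.073948303 = 13.5230.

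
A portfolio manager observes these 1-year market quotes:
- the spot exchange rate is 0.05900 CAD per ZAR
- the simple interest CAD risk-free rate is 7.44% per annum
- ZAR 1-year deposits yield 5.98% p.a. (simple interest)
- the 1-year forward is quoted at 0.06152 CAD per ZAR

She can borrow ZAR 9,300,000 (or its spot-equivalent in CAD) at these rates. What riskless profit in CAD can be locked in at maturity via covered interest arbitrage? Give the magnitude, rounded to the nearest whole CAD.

T = 1 year.
Route A — deposit ZAR, sell forward: 9,300,000 × 1.059800 × 0.06152 = CAD 606,349.73.
Route B — convert at spot, deposit CAD: 9,300,000 × 0.05900 × 1.074400 = CAD 589,523.28.
The quoted forward overvalues ZAR, so borrow CAD, buy ZAR at spot, deposit the ZAR at 5.98%, and sell the proceeds forward at 0.06152.
The gap between the two covered legs is CAD 16,826.

CAD 16,826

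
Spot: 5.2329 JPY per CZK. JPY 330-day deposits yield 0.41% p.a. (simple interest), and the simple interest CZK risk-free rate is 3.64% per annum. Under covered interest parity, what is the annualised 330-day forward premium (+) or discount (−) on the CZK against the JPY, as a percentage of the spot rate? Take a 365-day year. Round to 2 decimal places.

-3.13%

T = 330/365 years.
CIP forward (JPY per CZK) = 5.2329 × 1.0037068/1.0329096 = 5.0849535.
(F − S)/S ÷ T = (5.0849535 − 5.2329)/5.2329/(330/365) = -0.031271 → -3.13%.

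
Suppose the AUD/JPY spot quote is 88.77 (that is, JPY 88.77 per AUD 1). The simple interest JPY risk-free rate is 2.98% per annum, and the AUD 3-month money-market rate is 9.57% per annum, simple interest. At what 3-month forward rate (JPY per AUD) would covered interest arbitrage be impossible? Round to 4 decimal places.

T = 3/12 years.
JPY accumulates by 1 + 0.0298×3/12 = 1.007450.
AUD growth factor: 1 + 0.0957×3/12 = 1.023925.
CIP: F = S · (grow JPY)/(grow AUD) = 88.77 × 1.007450/1.023925 = 87.341687 JPY per AUD.

87.3417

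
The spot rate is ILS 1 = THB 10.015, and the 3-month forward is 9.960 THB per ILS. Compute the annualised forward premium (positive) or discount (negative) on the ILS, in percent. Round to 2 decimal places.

T = 3/12 years.
ILS trades forward at -0.54918% vs spot over the period.
×(1/T) gives -2.20% p.a.

-2.20%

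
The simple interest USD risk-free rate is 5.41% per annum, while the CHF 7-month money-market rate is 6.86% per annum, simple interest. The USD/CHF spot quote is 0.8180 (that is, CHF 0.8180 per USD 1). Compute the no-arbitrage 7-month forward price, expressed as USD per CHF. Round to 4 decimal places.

T = 7/12 years.
CHF accumulates by 1 + 0.0686×7/12 = 1.0400167.
USD growth factor: 1 + 0.0541×7/12 = 1.0315583.
So F = 0.818 × 1.0400167 / 1.0315583 = 0.8247073 (CHF/USD).
Quoted the other way: 1/0.8247073 = 1.2126 USD per CHF.

1.2126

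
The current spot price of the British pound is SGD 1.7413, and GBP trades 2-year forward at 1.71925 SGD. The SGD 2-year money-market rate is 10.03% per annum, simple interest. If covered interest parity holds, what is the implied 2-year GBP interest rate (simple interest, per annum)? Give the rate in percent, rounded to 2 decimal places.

10.80%

T = 2 years.
CIP gives F = S · g_SGD/g_GBP, so g_SGD/g_GBP = 1.71925/1.7413 = 0.9873370.
The SGD side grows by 1 + 0.1003×2 = 1.200600.
So the GBP growth factor = 1.2159982.
(1.2159982 − 1)/T = 0.107999, i.e. 10.80%.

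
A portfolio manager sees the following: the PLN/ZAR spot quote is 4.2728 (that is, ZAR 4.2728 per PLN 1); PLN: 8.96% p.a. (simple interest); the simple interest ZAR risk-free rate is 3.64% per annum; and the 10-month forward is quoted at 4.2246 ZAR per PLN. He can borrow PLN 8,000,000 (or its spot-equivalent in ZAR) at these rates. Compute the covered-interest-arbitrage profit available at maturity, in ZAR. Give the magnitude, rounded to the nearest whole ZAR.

ZAR 1,101,028

T = 10/12 years.
Invest the PLN and cover forward: 8,000,000 × 1.0746666667 × 4.2246 = ZAR 36,320,294.40.
Convert at spot and invest in ZAR: 8,000,000 × 4.2728 × 1.0303333333 = ZAR 35,219,266.13.
The quoted forward overvalues PLN, so borrow ZAR, buy PLN at spot, deposit the PLN at 8.96%, and sell the proceeds forward at 4.2246.
Arbitrage profit = |36,320,294.40 − 35,219,266.13| = ZAR 1,101,028.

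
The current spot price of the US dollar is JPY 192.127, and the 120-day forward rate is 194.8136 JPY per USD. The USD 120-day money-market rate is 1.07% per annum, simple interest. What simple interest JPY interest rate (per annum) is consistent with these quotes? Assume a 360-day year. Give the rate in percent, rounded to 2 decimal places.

T = 120/360 years.
By CIP, F/S equals the JPY-to-USD growth ratio: 194.8136/192.127 = 1.0139835.
The USD side grows by 1 + 0.0107×120/360 = 1.0035667.
So the JPY growth factor = 1.0176001.
r = (1.0176001 − 1)/(120/360) = 0.052800 → 5.28%.

5.28%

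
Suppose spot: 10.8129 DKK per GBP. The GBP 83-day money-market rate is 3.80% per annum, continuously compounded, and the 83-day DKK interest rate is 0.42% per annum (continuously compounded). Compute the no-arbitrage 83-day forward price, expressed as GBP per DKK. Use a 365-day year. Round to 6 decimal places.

T = 83/365 years.
DKK accumulates by e^(0.0042×83/365) = 1.0009555.
GBP growth factor: e^(0.0380×83/365) = 1.0086785.
Forward (DKK per GBP) = 10.8129 × 1.0009555 / 1.0086785 = 10.73011.
Invert for GBP per DKK: 1 / 10.73011 = 0.093196.

0.093196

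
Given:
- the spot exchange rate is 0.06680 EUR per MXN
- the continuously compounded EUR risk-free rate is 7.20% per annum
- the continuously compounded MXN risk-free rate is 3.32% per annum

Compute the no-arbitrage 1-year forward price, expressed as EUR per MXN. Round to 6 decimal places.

0.069443

T = 1 year.
Growth of 1 EUR over T: e^(0.0720×1) = 1.0746553.
MXN growth factor: e^(0.0332×1) = 1.0337573.
So F = 0.0668 × 1.0746553 / 1.0337573 = 0.06944277 (EUR/MXN).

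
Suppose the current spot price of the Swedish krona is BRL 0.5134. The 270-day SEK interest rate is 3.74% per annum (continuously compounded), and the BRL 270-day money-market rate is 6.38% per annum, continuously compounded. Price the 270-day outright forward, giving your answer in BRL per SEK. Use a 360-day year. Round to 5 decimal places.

0.52367

T = 270/360 years.
Growth of 1 BRL over T: e^(0.0638×270/360) = 1.0490133.
Growth of 1 SEK over T: e^(0.0374×270/360) = 1.0284471.
So F = 0.5134 × 1.0490133 / 1.0284471 = 0.5236666 (BRL/SEK).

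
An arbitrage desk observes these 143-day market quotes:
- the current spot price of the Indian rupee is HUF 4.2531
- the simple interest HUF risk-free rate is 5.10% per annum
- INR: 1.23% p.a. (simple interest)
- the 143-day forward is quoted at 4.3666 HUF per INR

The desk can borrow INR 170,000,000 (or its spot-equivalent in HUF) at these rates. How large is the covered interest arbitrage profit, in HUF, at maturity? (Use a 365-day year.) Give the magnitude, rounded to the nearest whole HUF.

T = 143/365 years.
Invest the INR and cover forward: 170,000,000 × 1.00481890411 × 4.3666 = HUF 745,899,178.54.
Convert at spot and invest in HUF: 170,000,000 × 4.2531 × 1.01998082192 = HUF 737,473,673.73.
The quoted forward overvalues INR, so borrow HUF, buy INR at spot, deposit the INR at 1.23%, and sell the proceeds forward at 4.3666.
Profit = 745,899,178.54 − 737,473,673.73 = HUF 8,425,505.

HUF 8,425,505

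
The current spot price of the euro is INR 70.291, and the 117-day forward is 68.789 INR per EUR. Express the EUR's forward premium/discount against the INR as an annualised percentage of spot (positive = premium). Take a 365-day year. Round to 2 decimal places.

-6.67%

T = 117/365 years.
Period premium: (68.789 − 70.291)/70.291 = -0.0213683.
Per annum: -0.0213683 / (117/365) = -0.066662 = -6.67%.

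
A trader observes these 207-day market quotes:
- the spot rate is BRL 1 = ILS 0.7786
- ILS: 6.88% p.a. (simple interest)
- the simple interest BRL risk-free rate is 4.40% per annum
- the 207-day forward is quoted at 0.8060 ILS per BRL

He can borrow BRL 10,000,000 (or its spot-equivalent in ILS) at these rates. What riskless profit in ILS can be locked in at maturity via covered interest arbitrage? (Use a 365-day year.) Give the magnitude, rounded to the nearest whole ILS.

ILS 171,330

T = 207/365 years.
Route A — deposit BRL, sell forward: 10,000,000 × 1.024953425 × 0.8060 = ILS 8,261,124.61.
Route B — convert at spot, deposit ILS: 10,000,000 × 0.7786 × 1.039018082 = ILS 8,089,794.79.
The quoted forward overvalues BRL, so borrow ILS, buy BRL at spot, deposit the BRL at 4.40%, and sell the proceeds forward at 0.8060.
Arbitrage profit = |8,261,124.61 − 8,089,794.79| = ILS 171,330.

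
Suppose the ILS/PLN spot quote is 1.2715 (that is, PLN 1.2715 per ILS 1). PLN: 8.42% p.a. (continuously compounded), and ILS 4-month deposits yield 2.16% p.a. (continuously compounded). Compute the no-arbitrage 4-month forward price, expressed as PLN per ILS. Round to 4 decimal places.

1.2983

T = 4/12 years.
PLN growth factor: e^(0.0842×4/12) = 1.0284642.
Growth of 1 ILS over T: e^(0.0216×4/12) = 1.007226.
Forward (PLN per ILS) = 1.2715 × 1.0284642 / 1.007226 = 1.298311.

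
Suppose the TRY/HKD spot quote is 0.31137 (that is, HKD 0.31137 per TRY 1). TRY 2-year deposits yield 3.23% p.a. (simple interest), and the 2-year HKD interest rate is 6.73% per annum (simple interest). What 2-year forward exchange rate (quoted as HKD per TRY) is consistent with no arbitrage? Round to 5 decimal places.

T = 2 years.
Growth of 1 HKD over T: 1 + 0.0673×2 = 1.134600.
TRY accumulates by 1 + 0.0323×2 = 1.064600.
Forward (HKD per TRY) = 0.31137 × 1.134600 / 1.064600 = 0.3318433.

0.33184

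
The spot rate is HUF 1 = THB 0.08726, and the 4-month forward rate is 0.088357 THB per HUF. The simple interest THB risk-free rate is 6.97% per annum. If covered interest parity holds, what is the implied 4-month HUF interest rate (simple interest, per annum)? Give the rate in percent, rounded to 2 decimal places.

T = 4/12 years.
F/S = 0.088357/0.08726 = 1.0125716 = (growth of THB) / (growth of HUF).
THB growth factor: 1 + 0.0697×4/12 = 1.0232333.
That pins the HUF growth at 1.0105293.
r = (1.0105293 − 1)/(4/12) = 0.031588 → 3.16%.

3.16%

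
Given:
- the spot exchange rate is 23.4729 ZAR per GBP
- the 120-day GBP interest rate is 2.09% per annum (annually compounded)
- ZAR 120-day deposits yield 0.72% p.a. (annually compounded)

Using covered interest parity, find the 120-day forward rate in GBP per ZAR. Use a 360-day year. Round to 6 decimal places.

T = 120/360 years.
ZAR growth factor: (1 + 0.0072)^(120/360) = 1.0023943.
GBP growth factor: (1 + 0.0209)^(120/360) = 1.0069187.
Forward (ZAR per GBP) = 23.4729 × 1.0023943 / 1.0069187 = 23.36743.
Invert for GBP per ZAR: 1 / 23.36743 = 0.042795.

0.042795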